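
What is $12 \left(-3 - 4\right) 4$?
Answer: $-336$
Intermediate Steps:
$12 \left(-3 - 4\right) 4 = 12 \left(\left(-7\right) 4\right) = 12 \left(-28\right) = -336$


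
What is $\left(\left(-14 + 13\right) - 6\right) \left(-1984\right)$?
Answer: $13888$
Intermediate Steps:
$\left(\left(-14 + 13\right) - 6\right) \left(-1984\right) = \left(-1 - 6\right) \left(-1984\right) = \left(-7\right) \left(-1984\right) = 13888$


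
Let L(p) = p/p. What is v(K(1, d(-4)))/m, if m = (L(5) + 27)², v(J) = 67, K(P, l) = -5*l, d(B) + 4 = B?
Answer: 67/784 ≈ 0.085459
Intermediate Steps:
d(B) = -4 + B
L(p) = 1
m = 784 (m = (1 + 27)² = 28² = 784)
v(K(1, d(-4)))/m = 67/784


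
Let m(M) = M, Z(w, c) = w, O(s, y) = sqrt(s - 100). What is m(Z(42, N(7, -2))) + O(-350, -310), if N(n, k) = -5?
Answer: 42 + 15*I*sqrt(2) ≈ 42.0 + 21.213*I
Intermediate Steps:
O(s, y) = sqrt(-100 + s)
m(Z(42, N(7, -2))) + O(-350, -310) = 42 + sqrt(-100 - 350) = 42 + sqrt(-450) = 42 + 15*I*sqrt(2)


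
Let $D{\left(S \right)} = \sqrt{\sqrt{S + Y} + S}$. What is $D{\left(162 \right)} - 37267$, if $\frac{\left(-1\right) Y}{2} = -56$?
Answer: $-37267 + \sqrt{162 + \sqrt{274}} \approx -37254.0$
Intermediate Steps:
$Y = 112$ ($Y = \left(-2\right) \left(-56\right) = 112$)
$D{\left(S \right)} = \sqrt{S + \sqrt{112 + S}}$ ($D{\left(S \right)} = \sqrt{\sqrt{S + 112} + S} = \sqrt{\sqrt{112 + S} + S} = \sqrt{S + \sqrt{112 + S}}$)
$D{\left(162 \right)} - 37267 = \sqrt{162 + \sqrt{112 + 162}} - 37267 = \sqrt{162 + \sqrt{274}} - 37267 = -37267 + \sqrt{162 + \sqrt{274}}$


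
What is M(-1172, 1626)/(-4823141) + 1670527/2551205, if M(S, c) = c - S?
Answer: 8050048993717/12304821434905 ≈ 0.65422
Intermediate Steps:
M(-1172, 1626)/(-4823141) + 1670527/2551205 = (1626 - 1*(-1172))/(-4823141) + 1670527/2551205 = (1626 + 1172)*(-1/4823141) + 1670527*(1/2551205) = 2798*(-1/4823141) + 1670527/2551205 = -2798/4823141 + 1670527/2551205 = 8050048993717/12304821434905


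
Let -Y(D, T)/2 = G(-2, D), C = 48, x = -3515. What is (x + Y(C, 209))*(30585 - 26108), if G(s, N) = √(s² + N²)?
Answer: -15736655 - 17908*√577 ≈ -1.6167e+7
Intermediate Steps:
G(s, N) = √(N² + s²)
Y(D, T) = -2*√(4 + D²) (Y(D, T) = -2*√(D² + (-2)²) = -2*√(D² + 4) = -2*√(4 + D²))
(x + Y(C, 209))*(30585 - 26108) = (-3515 - 2*√(4 + 48²))*(30585 - 26108) = (-3515 - 2*√(4 + 2304))*4477 = (-3515 - 4*√577)*4477 = -15736655 - 17908*√577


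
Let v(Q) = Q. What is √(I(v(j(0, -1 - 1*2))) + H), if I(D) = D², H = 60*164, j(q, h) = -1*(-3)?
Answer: 7*√201 ≈ 99.242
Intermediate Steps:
j(q, h) = 3
H = 9840
√(I(v(j(0, -1 - 1*2))) + H) = √(3² + 9840) = √(9 + 9840) = √9849 = 7*√201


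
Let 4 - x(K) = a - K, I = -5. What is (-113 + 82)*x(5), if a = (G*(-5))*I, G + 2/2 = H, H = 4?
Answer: 2046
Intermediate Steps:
G = 3 (G = -1 + 4 = 3)
a = 75 (a = (3*(-5))*(-5) = -15*(-5) = 75)
x(K) = -71 + K (x(K) = 4 - (75 - K) = 4 + (-75 + K) = -71 + K)
(-113 + 82)*x(5) = (-113 + 82)*(-71 + 5) = -31*(-66) = 2046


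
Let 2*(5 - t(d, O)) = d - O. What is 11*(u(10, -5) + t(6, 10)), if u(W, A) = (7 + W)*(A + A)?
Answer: -1793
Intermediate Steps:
t(d, O) = 5 + O/2 - d/2 (t(d, O) = 5 - (d - O)/2 = 5 + (O/2 - d/2) = 5 + O/2 - d/2)
u(W, A) = 2*A*(7 + W) (u(W, A) = (7 + W)*(2*A) = 2*A*(7 + W))
11*(u(10, -5) + t(6, 10)) = 11*(2*(-5)*(7 + 10) + (5 + (1/2)*10 - 1/2*6)) = 11*(2*(-5)*17 + (5 + 5 - 3)) = 11*(-170 + 7) = 11*(-163) = -1793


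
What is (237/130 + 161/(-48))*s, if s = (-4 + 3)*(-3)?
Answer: -4777/1040 ≈ -4.5933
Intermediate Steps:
s = 3 (s = -1*(-3) = 3)
(237/130 + 161/(-48))*s = (237/130 + 161/(-48))*3 = (237*(1/130) + 161*(-1/48))*3 = (237/130 - 161/48)*3 = -4777/3120*3 = -4777/1040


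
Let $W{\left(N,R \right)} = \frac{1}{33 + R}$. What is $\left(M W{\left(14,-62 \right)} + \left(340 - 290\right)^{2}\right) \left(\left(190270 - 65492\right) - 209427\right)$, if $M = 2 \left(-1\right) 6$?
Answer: $- \frac{6138068288}{29} \approx -2.1166 \cdot 10^{8}$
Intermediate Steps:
$M = -12$ ($M = \left(-2\right) 6 = -12$)
$\left(M W{\left(14,-62 \right)} + \left(340 - 290\right)^{2}\right) \left(\left(190270 - 65492\right) - 209427\right) = \left(- \frac{12}{33 - 62} + \left(340 - 290\right)^{2}\right) \left(\left(190270 - 65492\right) - 209427\right) = \left(- \frac{12}{-29} + 50^{2}\right) \left(124778 - 209427\right) = \left(\left(-12\right) \left(- \frac{1}{29}\right) + 2500\right) \left(-84649\right) = \left(\frac{12}{29} + 2500\right) \left(-84649\right) = \frac{72512}{29} \left(-84649\right) = - \frac{6138068288}{29}$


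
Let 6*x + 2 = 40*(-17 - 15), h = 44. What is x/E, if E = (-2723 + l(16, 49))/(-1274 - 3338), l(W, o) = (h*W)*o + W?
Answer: 2956292/95367 ≈ 30.999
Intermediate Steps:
l(W, o) = W + 44*W*o (l(W, o) = (44*W)*o + W = 44*W*o + W = W + 44*W*o)
E = -31789/4612 (E = (-2723 + 16*(1 + 44*49))/(-1274 - 3338) = (-2723 + 16*(1 + 2156))/(-4612) = (-2723 + 16*2157)*(-1/4612) = (-2723 + 34512)*(-1/4612) = 31789*(-1/4612) = -31789/4612 ≈ -6.8927)
x = -641/3 (x = -1/3 + (40*(-17 - 15))/6 = -1/3 + (40*(-32))/6 = -1/3 + (1/6)*(-1280) = -1/3 - 640/3 = -641/3 ≈ -213.67)
x/E = -641/(3*(-31789/4612)) = -641/3*(-4612/31789) = 2956292/95367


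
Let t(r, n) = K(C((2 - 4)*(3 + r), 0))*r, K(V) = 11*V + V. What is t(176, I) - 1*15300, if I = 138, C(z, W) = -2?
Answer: -19524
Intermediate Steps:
K(V) = 12*V
t(r, n) = -24*r (t(r, n) = (12*(-2))*r = -24*r)
t(176, I) - 1*15300 = -24*176 - 1*15300 = -4224 - 15300 = -19524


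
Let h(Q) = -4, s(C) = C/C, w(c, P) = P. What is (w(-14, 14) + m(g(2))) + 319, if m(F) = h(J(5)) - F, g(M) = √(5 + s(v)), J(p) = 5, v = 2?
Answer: 329 - √6 ≈ 326.55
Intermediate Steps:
s(C) = 1
g(M) = √6 (g(M) = √(5 + 1) = √6)
m(F) = -4 - F
(w(-14, 14) + m(g(2))) + 319 = (14 + (-4 - √6)) + 319 = (10 - √6) + 319 = 329 - √6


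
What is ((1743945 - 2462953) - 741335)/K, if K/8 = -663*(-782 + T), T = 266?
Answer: -486781/912288 ≈ -0.53358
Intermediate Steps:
K = 2736864 (K = 8*(-663*(-782 + 266)) = 8*(-663*(-516)) = 8*342108 = 2736864)
((1743945 - 2462953) - 741335)/K = ((1743945 - 2462953) - 741335)/2736864 = (-719008 - 741335)*(1/2736864) = -1460343*1/2736864 = -486781/912288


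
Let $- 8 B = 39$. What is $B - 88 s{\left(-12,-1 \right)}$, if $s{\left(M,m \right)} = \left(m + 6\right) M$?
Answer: $\frac{42201}{8} \approx 5275.1$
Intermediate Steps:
$s{\left(M,m \right)} = M \left(6 + m\right)$ ($s{\left(M,m \right)} = \left(6 + m\right) M = M \left(6 + m\right)$)
$B = - \frac{39}{8}$ ($B = \left(- \frac{1}{8}\right) 39 = - \frac{39}{8} \approx -4.875$)
$B - 88 s{\left(-12,-1 \right)} = - \frac{39}{8} - 88 \left(- 12 \left(6 - 1\right)\right) = - \frac{39}{8} - 88 \left(\left(-12\right) 5\right) = - \frac{39}{8} - -5280 = - \frac{39}{8} + 5280 = \frac{42201}{8}$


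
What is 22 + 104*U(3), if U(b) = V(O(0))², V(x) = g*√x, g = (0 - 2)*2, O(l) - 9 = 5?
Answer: 23318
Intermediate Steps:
O(l) = 14 (O(l) = 9 + 5 = 14)
g = -4 (g = -2*2 = -4)
V(x) = -4*√x
U(b) = 224 (U(b) = (-4*√14)² = 224)
22 + 104*U(3) = 22 + 104*224 = 22 + 23296 = 23318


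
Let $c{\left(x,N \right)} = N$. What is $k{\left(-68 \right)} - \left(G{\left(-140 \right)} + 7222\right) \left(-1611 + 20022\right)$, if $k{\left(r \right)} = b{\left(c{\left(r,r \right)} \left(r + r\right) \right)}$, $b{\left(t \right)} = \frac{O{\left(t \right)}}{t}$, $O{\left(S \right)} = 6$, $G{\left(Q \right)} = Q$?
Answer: $- \frac{602908110045}{4624} \approx -1.3039 \cdot 10^{8}$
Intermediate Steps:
$b{\left(t \right)} = \frac{6}{t}$
$k{\left(r \right)} = \frac{3}{r^{2}}$ ($k{\left(r \right)} = \frac{6}{r \left(r + r\right)} = \frac{6}{r 2 r} = \frac{6}{2 r^{2}} = 6 \frac{1}{2 r^{2}} = \frac{3}{r^{2}}$)
$k{\left(-68 \right)} - \left(G{\left(-140 \right)} + 7222\right) \left(-1611 + 20022\right) = \frac{3}{4624} - \left(-140 + 7222\right) \left(-1611 + 20022\right) = 3 \cdot \frac{1}{4624} - 7082 \cdot 18411 = \frac{3}{4624} - 130386702 = - \frac{602908110045}{4624}$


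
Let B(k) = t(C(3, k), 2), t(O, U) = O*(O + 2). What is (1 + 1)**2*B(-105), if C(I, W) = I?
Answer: 60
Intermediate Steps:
t(O, U) = O*(2 + O)
B(k) = 15 (B(k) = 3*(2 + 3) = 3*5 = 15)
(1 + 1)**2*B(-105) = (1 + 1)**2*15 = 2**2*15 = 4*15 = 60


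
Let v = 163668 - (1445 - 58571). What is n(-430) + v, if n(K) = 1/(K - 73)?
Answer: 111059381/503 ≈ 2.2079e+5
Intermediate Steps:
n(K) = 1/(-73 + K)
v = 220794 (v = 163668 - 1*(-57126) = 163668 + 57126 = 220794)
n(-430) + v = 1/(-73 - 430) + 220794 = 1/(-503) + 220794 = -1/503 + 220794 = 111059381/503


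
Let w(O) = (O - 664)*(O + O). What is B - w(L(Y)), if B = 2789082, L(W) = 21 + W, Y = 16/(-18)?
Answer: 228013432/81 ≈ 2.8150e+6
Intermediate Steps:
Y = -8/9 (Y = 16*(-1/18) = -8/9 ≈ -0.88889)
w(O) = 2*O*(-664 + O) (w(O) = (-664 + O)*(2*O) = 2*O*(-664 + O))
B - w(L(Y)) = 2789082 - 2*(21 - 8/9)*(-664 + (21 - 8/9)) = 2789082 - 2*181*(-664 + 181/9)/9 = 2789082 - 2*181*(-5795)/(9*9) = 2789082 - 1*(-2097790/81) = 2789082 + 2097790/81 = 228013432/81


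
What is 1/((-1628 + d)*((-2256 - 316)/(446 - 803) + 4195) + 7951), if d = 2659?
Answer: 357/1549531304 ≈ 2.3039e-7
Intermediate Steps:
1/((-1628 + d)*((-2256 - 316)/(446 - 803) + 4195) + 7951) = 1/((-1628 + 2659)*((-2256 - 316)/(446 - 803) + 4195) + 7951) = 1/(1031*(-2572/(-357) + 4195) + 7951) = 1/(1031*(-2572*(-1/357) + 4195) + 7951) = 1/(1031*(2572/357 + 4195) + 7951) = 1/(1031*(1500187/357) + 7951) = 1/(1546692797/357 + 7951) = 1/(1549531304/357) = 357/1549531304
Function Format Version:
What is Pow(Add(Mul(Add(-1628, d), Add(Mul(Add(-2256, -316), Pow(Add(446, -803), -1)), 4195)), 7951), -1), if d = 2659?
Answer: Rational(357, 1549531304) ≈ 2.3039e-7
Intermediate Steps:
Pow(Add(Mul(Add(-1628, d), Add(Mul(Add(-2256, -316), Pow(Add(446, -803), -1)), 4195)), 7951), -1) = Pow(Add(Mul(Add(-1628, 2659), Add(Mul(Add(-2256, -316), Pow(Add(446, -803), -1)), 4195)), 7951), -1) = Pow(Add(Mul(1031, Add(Mul(-2572, Pow(-357, -1)), 4195)), 7951), -1) = Pow(Add(Mul(1031, Add(Mul(-2572, Rational(-1, 357)), 4195)), 7951), -1) = Pow(Add(Mul(1031, Add(Rational(2572, 357), 4195)), 7951), -1) = Pow(Add(Mul(1031, Rational(1500187, 357)), 7951), -1) = Pow(Add(Rational(1546692797, 357), 7951), -1) = Pow(Rational(1549531304, 357), -1) = Rational(357, 1549531304)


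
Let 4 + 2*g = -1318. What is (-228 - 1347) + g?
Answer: -2236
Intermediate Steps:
g = -661 (g = -2 + (½)*(-1318) = -2 - 659 = -661)
(-228 - 1347) + g = (-228 - 1347) - 661 = -1575 - 661 = -2236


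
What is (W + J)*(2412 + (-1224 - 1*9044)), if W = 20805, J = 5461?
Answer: -206345696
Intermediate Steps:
(W + J)*(2412 + (-1224 - 1*9044)) = (20805 + 5461)*(2412 + (-1224 - 1*9044)) = 26266*(2412 + (-1224 - 9044)) = 26266*(2412 - 10268) = 26266*(-7856) = -206345696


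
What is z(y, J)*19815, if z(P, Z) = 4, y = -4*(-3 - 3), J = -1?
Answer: 79260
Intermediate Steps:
y = 24 (y = -4*(-6) = 24)
z(y, J)*19815 = 4*19815 = 79260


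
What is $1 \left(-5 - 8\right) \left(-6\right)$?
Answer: $78$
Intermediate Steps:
$1 \left(-5 - 8\right) \left(-6\right) = 1 \left(-13\right) \left(-6\right) = \left(-13\right) \left(-6\right) = 78$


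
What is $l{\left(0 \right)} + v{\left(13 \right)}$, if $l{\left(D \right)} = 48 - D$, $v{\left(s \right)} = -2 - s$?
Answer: $33$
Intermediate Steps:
$l{\left(0 \right)} + v{\left(13 \right)} = \left(48 - 0\right) - 15 = \left(48 + 0\right) - 15 = 48 - 15 = 33$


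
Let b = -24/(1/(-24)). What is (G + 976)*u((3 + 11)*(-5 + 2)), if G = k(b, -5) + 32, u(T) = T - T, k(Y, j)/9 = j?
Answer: 0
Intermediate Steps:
b = 576 (b = -24/(-1/24) = -24*(-24) = 576)
k(Y, j) = 9*j
u(T) = 0
G = -13 (G = 9*(-5) + 32 = -45 + 32 = -13)
(G + 976)*u((3 + 11)*(-5 + 2)) = (-13 + 976)*0 = 963*0 = 0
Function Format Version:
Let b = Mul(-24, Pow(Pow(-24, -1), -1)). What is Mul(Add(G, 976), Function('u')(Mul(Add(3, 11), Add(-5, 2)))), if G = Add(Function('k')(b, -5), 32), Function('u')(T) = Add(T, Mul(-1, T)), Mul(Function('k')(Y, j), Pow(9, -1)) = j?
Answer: 0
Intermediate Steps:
b = 576 (b = Mul(-24, Pow(Rational(-1, 24), -1)) = Mul(-24, -24) = 576)
Function('k')(Y, j) = Mul(9, j)
Function('u')(T) = 0
G = -13 (G = Add(Mul(9, -5), 32) = Add(-45, 32) = -13)
Mul(Add(G, 976), Function('u')(Mul(Add(3, 11), Add(-5, 2)))) = Mul(Add(-13, 976), 0) = Mul(963, 0) = 0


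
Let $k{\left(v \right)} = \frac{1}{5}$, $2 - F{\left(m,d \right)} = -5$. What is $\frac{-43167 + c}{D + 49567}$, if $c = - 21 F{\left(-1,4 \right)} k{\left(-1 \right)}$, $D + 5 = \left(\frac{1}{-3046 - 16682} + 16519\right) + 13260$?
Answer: $- \frac{327760992}{602015095} \approx -0.54444$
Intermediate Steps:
$F{\left(m,d \right)} = 7$ ($F{\left(m,d \right)} = 2 - -5 = 2 + 5 = 7$)
$k{\left(v \right)} = \frac{1}{5}$
$D = \frac{587381471}{19728}$ ($D = -5 + \left(\left(\frac{1}{-3046 - 16682} + 16519\right) + 13260\right) = -5 + \left(\left(\frac{1}{-19728} + 16519\right) + 13260\right) = -5 + \left(\left(- \frac{1}{19728} + 16519\right) + 13260\right) = -5 + \left(\frac{325886831}{19728} + 13260\right) = -5 + \frac{587480111}{19728} = \frac{587381471}{19728} \approx 29774.0$)
$c = - \frac{147}{5}$ ($c = \left(-21\right) 7 \cdot \frac{1}{5} = \left(-147\right) \frac{1}{5} = - \frac{147}{5} \approx -29.4$)
$\frac{-43167 + c}{D + 49567} = \frac{-43167 - \frac{147}{5}}{\frac{587381471}{19728} + 49567} = - \frac{215982}{5 \cdot \frac{1565239247}{19728}} = \left(- \frac{215982}{5}\right) \frac{19728}{1565239247} = - \frac{327760992}{602015095}$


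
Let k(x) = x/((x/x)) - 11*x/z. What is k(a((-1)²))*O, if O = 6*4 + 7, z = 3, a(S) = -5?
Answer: 1240/3 ≈ 413.33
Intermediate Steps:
O = 31 (O = 24 + 7 = 31)
k(x) = -8*x/3 (k(x) = x/((x/x)) - 11*x/3 = x/1 - 11*x/3 = x*1 - 11*x/3 = x - 11*x/3 = -8*x/3)
k(a((-1)²))*O = -8/3*(-5)*31 = (40/3)*31 = 1240/3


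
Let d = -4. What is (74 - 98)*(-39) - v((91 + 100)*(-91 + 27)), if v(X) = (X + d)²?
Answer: -149523048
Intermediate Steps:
v(X) = (-4 + X)² (v(X) = (X - 4)² = (-4 + X)²)
(74 - 98)*(-39) - v((91 + 100)*(-91 + 27)) = (74 - 98)*(-39) - (-4 + (91 + 100)*(-91 + 27))² = -24*(-39) - (-4 + 191*(-64))² = 936 - (-4 - 12224)² = 936 - 1*(-12228)² = 936 - 1*149523984 = 936 - 149523984 = -149523048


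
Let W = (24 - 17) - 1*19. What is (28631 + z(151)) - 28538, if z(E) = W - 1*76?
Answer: 5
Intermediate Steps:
W = -12 (W = 7 - 19 = -12)
z(E) = -88 (z(E) = -12 - 1*76 = -12 - 76 = -88)
(28631 + z(151)) - 28538 = (28631 - 88) - 28538 = 28543 - 28538 = 5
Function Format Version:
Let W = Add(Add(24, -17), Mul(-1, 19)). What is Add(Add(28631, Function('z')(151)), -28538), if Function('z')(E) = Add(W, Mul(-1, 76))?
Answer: 5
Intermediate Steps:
W = -12 (W = Add(7, -19) = -12)
Function('z')(E) = -88 (Function('z')(E) = Add(-12, Mul(-1, 76)) = Add(-12, -76) = -88)
Add(Add(28631, Function('z')(151)), -28538) = Add(Add(28631, -88), -28538) = Add(28543, -28538) = 5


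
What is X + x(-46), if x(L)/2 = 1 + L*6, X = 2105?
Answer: 1555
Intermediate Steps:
x(L) = 2 + 12*L (x(L) = 2*(1 + L*6) = 2*(1 + 6*L) = 2 + 12*L)
X + x(-46) = 2105 + (2 + 12*(-46)) = 2105 + (2 - 552) = 2105 - 550 = 1555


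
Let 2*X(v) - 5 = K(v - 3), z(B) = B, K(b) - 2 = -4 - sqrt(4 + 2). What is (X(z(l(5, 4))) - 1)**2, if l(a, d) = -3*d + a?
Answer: (1 - sqrt(6))**2/4 ≈ 0.52526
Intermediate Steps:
l(a, d) = a - 3*d
K(b) = -2 - sqrt(6) (K(b) = 2 + (-4 - sqrt(4 + 2)) = 2 + (-4 - sqrt(6)) = -2 - sqrt(6))
X(v) = 3/2 - sqrt(6)/2 (X(v) = 5/2 + (-2 - sqrt(6))/2 = 5/2 + (-1 - sqrt(6)/2) = 3/2 - sqrt(6)/2)
(X(z(l(5, 4))) - 1)**2 = ((3/2 - sqrt(6)/2) - 1)**2 = (1/2 - sqrt(6)/2)**2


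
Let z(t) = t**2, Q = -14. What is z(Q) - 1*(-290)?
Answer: 486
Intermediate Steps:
z(Q) - 1*(-290) = (-14)**2 - 1*(-290) = 196 + 290 = 486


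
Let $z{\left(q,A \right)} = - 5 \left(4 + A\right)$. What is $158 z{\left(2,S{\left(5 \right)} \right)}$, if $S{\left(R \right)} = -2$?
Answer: $-1580$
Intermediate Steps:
$z{\left(q,A \right)} = -20 - 5 A$
$158 z{\left(2,S{\left(5 \right)} \right)} = 158 \left(-20 - -10\right) = 158 \left(-20 + 10\right) = 158 \left(-10\right) = -1580$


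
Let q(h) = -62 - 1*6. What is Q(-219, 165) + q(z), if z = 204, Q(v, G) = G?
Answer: 97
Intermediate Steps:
q(h) = -68 (q(h) = -62 - 6 = -68)
Q(-219, 165) + q(z) = 165 - 68 = 97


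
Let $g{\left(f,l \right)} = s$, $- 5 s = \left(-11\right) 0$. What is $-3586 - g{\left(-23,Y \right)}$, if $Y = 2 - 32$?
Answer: $-3586$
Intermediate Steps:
$s = 0$ ($s = - \frac{\left(-11\right) 0}{5} = \left(- \frac{1}{5}\right) 0 = 0$)
$Y = -30$
$g{\left(f,l \right)} = 0$
$-3586 - g{\left(-23,Y \right)} = -3586 - 0 = -3586 + 0 = -3586$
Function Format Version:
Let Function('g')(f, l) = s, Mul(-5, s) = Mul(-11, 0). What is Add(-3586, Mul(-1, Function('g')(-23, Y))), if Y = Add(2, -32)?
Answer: -3586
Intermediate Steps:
s = 0 (s = Mul(Rational(-1, 5), Mul(-11, 0)) = Mul(Rational(-1, 5), 0) = 0)
Y = -30
Function('g')(f, l) = 0
Add(-3586, Mul(-1, Function('g')(-23, Y))) = Add(-3586, Mul(-1, 0)) = Add(-3586, 0) = -3586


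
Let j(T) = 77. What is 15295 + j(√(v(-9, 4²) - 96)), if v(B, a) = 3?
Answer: 15372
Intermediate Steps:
15295 + j(√(v(-9, 4²) - 96)) = 15295 + 77 = 15372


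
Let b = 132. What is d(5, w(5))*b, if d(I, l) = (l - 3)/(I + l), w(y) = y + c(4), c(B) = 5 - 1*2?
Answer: 660/13 ≈ 50.769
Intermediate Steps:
c(B) = 3 (c(B) = 5 - 2 = 3)
w(y) = 3 + y (w(y) = y + 3 = 3 + y)
d(I, l) = (-3 + l)/(I + l)
d(5, w(5))*b = ((-3 + (3 + 5))/(5 + (3 + 5)))*132 = ((-3 + 8)/(5 + 8))*132 = (5/13)*132 = 660/13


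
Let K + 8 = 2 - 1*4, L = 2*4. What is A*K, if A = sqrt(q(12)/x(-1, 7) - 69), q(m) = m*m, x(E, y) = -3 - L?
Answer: -10*I*sqrt(9933)/11 ≈ -90.604*I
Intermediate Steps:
L = 8
x(E, y) = -11 (x(E, y) = -3 - 1*8 = -3 - 8 = -11)
q(m) = m**2
A = I*sqrt(9933)/11 (A = sqrt(12**2/(-11) - 69) = sqrt(144*(-1/11) - 69) = sqrt(-144/11 - 69) = sqrt(-903/11) = I*sqrt(9933)/11 ≈ 9.0604*I)
K = -10 (K = -8 + (2 - 1*4) = -8 + (2 - 4) = -8 - 2 = -10)
A*K = (I*sqrt(9933)/11)*(-10) = -10*I*sqrt(9933)/11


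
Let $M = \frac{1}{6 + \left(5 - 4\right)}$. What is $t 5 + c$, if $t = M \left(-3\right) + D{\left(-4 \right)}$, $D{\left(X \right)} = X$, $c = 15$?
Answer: $- \frac{50}{7} \approx -7.1429$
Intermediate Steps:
$M = \frac{1}{7}$ ($M = \frac{1}{6 + \left(5 - 4\right)} = \frac{1}{6 + 1} = \frac{1}{7} \approx 0.14286$)
$t = - \frac{31}{7}$ ($t = \frac{1}{7} \left(-3\right) - 4 = - \frac{3}{7} - 4 = - \frac{31}{7} \approx -4.4286$)
$t 5 + c = \left(- \frac{31}{7}\right) 5 + 15 = - \frac{155}{7} + 15 = - \frac{50}{7}$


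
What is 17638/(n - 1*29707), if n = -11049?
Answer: -8819/20378 ≈ -0.43277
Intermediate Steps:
17638/(n - 1*29707) = 17638/(-11049 - 1*29707) = 17638/(-11049 - 29707) = 17638/(-40756) = 17638*(-1/40756) = -8819/20378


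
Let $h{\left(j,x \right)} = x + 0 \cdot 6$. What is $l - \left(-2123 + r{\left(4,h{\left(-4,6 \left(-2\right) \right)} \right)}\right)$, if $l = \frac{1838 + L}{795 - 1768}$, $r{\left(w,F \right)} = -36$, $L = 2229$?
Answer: $\frac{299520}{139} \approx 2154.8$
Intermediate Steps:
$h{\left(j,x \right)} = x$ ($h{\left(j,x \right)} = x + 0 = x$)
$l = - \frac{581}{139}$ ($l = \frac{1838 + 2229}{795 - 1768} = \frac{4067}{-973} = 4067 \left(- \frac{1}{973}\right) = - \frac{581}{139} \approx -4.1799$)
$l - \left(-2123 + r{\left(4,h{\left(-4,6 \left(-2\right) \right)} \right)}\right) = - \frac{581}{139} - \left(-2123 - 36\right) = - \frac{581}{139} - -2159 = - \frac{581}{139} + 2159 = \frac{299520}{139}$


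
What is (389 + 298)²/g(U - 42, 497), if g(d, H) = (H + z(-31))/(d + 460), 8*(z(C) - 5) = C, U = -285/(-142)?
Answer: 112594812516/282935 ≈ 3.9795e+5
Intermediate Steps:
U = 285/142 (U = -285*(-1/142) = 285/142 ≈ 2.0070)
z(C) = 5 + C/8
g(d, H) = (9/8 + H)/(460 + d) (g(d, H) = (H + (5 + (⅛)*(-31)))/(d + 460) = (H + (5 - 31/8))/(460 + d) = (H + 9/8)/(460 + d) = (9/8 + H)/(460 + d))
(389 + 298)²/g(U - 42, 497) = (389 + 298)²/(((9/8 + 497)/(460 + (285/142 - 42)))) = 687²/(((3985/8)/(460 - 5679/142))) = 471969/(((3985/8)/(59641/142))) = 471969/(((142/59641)*(3985/8))) = 471969/(282935/238564) = 471969*(238564/282935) = 112594812516/282935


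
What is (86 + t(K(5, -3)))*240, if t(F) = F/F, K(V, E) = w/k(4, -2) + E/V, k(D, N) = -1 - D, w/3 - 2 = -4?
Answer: 20880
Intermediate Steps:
w = -6 (w = 6 + 3*(-4) = 6 - 12 = -6)
K(V, E) = 6/5 + E/V (K(V, E) = -6/(-1 - 1*4) + E/V = -6/(-1 - 4) + E/V = -6/(-5) + E/V = -6*(-⅕) + E/V = 6/5 + E/V)
t(F) = 1
(86 + t(K(5, -3)))*240 = (86 + 1)*240 = 87*240 = 20880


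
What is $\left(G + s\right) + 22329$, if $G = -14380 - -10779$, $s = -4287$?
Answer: $14441$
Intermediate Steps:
$G = -3601$ ($G = -14380 + 10779 = -3601$)
$\left(G + s\right) + 22329 = \left(-3601 - 4287\right) + 22329 = -7888 + 22329 = 14441$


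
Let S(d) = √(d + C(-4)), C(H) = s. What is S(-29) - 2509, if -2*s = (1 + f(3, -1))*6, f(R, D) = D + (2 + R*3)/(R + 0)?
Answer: -2509 + 2*I*√10 ≈ -2509.0 + 6.3246*I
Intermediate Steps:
f(R, D) = D + (2 + 3*R)/R
s = -11 (s = -(1 + (3 - 1 + 2/3))*6/2 = -(1 + (3 - 1 + 2*(⅓)))*6/2 = -(1 + (3 - 1 + ⅔))*6/2 = -(1 + 8/3)*6/2 = -11*6/6 = -½*22 = -11)
C(H) = -11
S(d) = √(-11 + d) (S(d) = √(d - 11) = √(-11 + d))
S(-29) - 2509 = √(-11 - 29) - 2509 = √(-40) - 2509 = 2*I*√10 - 2509 = -2509 + 2*I*√10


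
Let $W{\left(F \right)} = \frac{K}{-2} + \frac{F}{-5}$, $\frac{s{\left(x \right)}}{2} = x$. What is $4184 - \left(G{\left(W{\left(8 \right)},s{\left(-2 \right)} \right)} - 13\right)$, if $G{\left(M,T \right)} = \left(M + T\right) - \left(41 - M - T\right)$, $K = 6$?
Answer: $\frac{21276}{5} \approx 4255.2$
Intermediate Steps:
$s{\left(x \right)} = 2 x$
$W{\left(F \right)} = -3 - \frac{F}{5}$ ($W{\left(F \right)} = \frac{6}{-2} + \frac{F}{-5} = 6 \left(- \frac{1}{2}\right) + F \left(- \frac{1}{5}\right) = -3 - \frac{F}{5}$)
$G{\left(M,T \right)} = -41 + 2 M + 2 T$ ($G{\left(M,T \right)} = \left(M + T\right) + \left(-41 + M + T\right) = -41 + 2 M + 2 T$)
$4184 - \left(G{\left(W{\left(8 \right)},s{\left(-2 \right)} \right)} - 13\right) = 4184 - \left(\left(-41 + 2 \left(-3 - \frac{8}{5}\right) + 2 \cdot 2 \left(-2\right)\right) - 13\right) = 4184 - \left(\left(-41 + 2 \left(-3 - \frac{8}{5}\right) + 2 \left(-4\right)\right) - 13\right) = 4184 - \left(\left(-41 + 2 \left(- \frac{23}{5}\right) - 8\right) - 13\right) = 4184 - \left(\left(-41 - \frac{46}{5} - 8\right) - 13\right) = 4184 - \left(- \frac{291}{5} - 13\right) = 4184 - - \frac{356}{5} = 4184 + \frac{356}{5} = \frac{21276}{5}$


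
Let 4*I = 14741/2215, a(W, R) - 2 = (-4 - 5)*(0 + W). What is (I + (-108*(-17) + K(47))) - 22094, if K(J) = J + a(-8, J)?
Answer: -178399079/8860 ≈ -20135.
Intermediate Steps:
a(W, R) = 2 - 9*W (a(W, R) = 2 + (-4 - 5)*(0 + W) = 2 - 9*W)
K(J) = 74 + J (K(J) = J + (2 - 9*(-8)) = J + (2 + 72) = J + 74 = 74 + J)
I = 14741/8860 (I = (14741/2215)/4 = (14741*(1/2215))/4 = (1/4)*(14741/2215) = 14741/8860 ≈ 1.6638)
(I + (-108*(-17) + K(47))) - 22094 = (14741/8860 + (-108*(-17) + (74 + 47))) - 22094 = (14741/8860 + (1836 + 121)) - 22094 = (14741/8860 + 1957) - 22094 = 17353761/8860 - 22094 = -178399079/8860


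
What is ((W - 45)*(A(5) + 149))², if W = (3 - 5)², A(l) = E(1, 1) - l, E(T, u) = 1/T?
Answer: 35343025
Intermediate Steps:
A(l) = 1 - l (A(l) = 1/1 - l = 1 - l)
W = 4 (W = (-2)² = 4)
((W - 45)*(A(5) + 149))² = ((4 - 45)*((1 - 1*5) + 149))² = (-41*((1 - 5) + 149))² = (-41*(-4 + 149))² = (-41*145)² = (-5945)² = 35343025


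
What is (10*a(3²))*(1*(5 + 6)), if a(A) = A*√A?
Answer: 2970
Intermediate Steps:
a(A) = A^(3/2)
(10*a(3²))*(1*(5 + 6)) = (10*(3²)^(3/2))*(1*(5 + 6)) = (10*9^(3/2))*(1*11) = (10*27)*11 = 270*11 = 2970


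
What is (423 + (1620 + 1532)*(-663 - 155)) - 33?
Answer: -2577946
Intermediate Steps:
(423 + (1620 + 1532)*(-663 - 155)) - 33 = (423 + 3152*(-818)) - 33 = (423 - 2578336) - 33 = -2577913 - 33 = -2577946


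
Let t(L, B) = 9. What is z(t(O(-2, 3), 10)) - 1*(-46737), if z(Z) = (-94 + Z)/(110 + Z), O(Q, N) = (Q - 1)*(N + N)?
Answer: 327154/7 ≈ 46736.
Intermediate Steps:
O(Q, N) = 2*N*(-1 + Q) (O(Q, N) = (-1 + Q)*(2*N) = 2*N*(-1 + Q))
z(Z) = (-94 + Z)/(110 + Z)
z(t(O(-2, 3), 10)) - 1*(-46737) = (-94 + 9)/(110 + 9) - 1*(-46737) = -85/119 + 46737 = (1/119)*(-85) + 46737 = -5/7 + 46737 = 327154/7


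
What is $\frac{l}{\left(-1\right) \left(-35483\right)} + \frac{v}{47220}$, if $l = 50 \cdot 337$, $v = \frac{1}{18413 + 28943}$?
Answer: $\frac{37679132927483}{79345321804560} \approx 0.47488$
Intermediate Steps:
$v = \frac{1}{47356} \approx 2.1117 \cdot 10^{-5}$
$l = 16850$
$\frac{l}{\left(-1\right) \left(-35483\right)} + \frac{v}{47220} = \frac{16850}{\left(-1\right) \left(-35483\right)} + \frac{1}{47356 \cdot 47220} = \frac{16850}{35483} + \frac{1}{47356} \cdot \frac{1}{47220} = 16850 \cdot \frac{1}{35483} + \frac{1}{2236150320} = \frac{16850}{35483} + \frac{1}{2236150320} = \frac{37679132927483}{79345321804560}$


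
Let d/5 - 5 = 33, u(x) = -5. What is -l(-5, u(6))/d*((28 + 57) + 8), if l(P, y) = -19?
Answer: 93/10 ≈ 9.3000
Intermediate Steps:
d = 190 (d = 25 + 5*33 = 25 + 165 = 190)
-l(-5, u(6))/d*((28 + 57) + 8) = -(-19/190)*((28 + 57) + 8) = -(-19*1/190)*(85 + 8) = -(-1)*93/10 = -1*(-93/10) = 93/10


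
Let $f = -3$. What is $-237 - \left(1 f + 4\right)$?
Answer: $-238$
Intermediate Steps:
$-237 - \left(1 f + 4\right) = -237 - \left(1 \left(-3\right) + 4\right) = -237 - \left(-3 + 4\right) = -237 - 1 = -238$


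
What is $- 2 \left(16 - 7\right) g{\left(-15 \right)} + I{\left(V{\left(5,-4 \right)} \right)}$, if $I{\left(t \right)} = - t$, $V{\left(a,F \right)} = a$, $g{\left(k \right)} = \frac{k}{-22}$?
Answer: $- \frac{190}{11} \approx -17.273$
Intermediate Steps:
$g{\left(k \right)} = - \frac{k}{22}$ ($g{\left(k \right)} = k \left(- \frac{1}{22}\right) = - \frac{k}{22}$)
$- 2 \left(16 - 7\right) g{\left(-15 \right)} + I{\left(V{\left(5,-4 \right)} \right)} = - 2 \left(16 - 7\right) \left(\left(- \frac{1}{22}\right) \left(-15\right)\right) - 5 = \left(-2\right) 9 \cdot \frac{15}{22} - 5 = \left(-18\right) \frac{15}{22} - 5 = - \frac{135}{11} - 5 = - \frac{190}{11}$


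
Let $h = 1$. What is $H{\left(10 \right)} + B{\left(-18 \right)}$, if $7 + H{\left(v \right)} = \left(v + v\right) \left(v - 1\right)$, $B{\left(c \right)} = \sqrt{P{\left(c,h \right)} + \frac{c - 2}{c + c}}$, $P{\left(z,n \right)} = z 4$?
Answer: $173 + \frac{i \sqrt{643}}{3} \approx 173.0 + 8.4525 i$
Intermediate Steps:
$P{\left(z,n \right)} = 4 z$
$B{\left(c \right)} = \sqrt{4 c + \frac{-2 + c}{2 c}}$ ($B{\left(c \right)} = \sqrt{4 c + \frac{c - 2}{c + c}} = \sqrt{4 c + \frac{-2 + c}{2 c}}$)
$H{\left(v \right)} = -7 + 2 v \left(-1 + v\right)$ ($H{\left(v \right)} = -7 + \left(v + v\right) \left(v - 1\right) = -7 + 2 v \left(-1 + v\right)$)
$H{\left(10 \right)} + B{\left(-18 \right)} = \left(-7 - 20 + 2 \cdot 10^{2}\right) + \frac{\sqrt{2 - \frac{4}{-18} + 16 \left(-18\right)}}{2} = \left(-7 - 20 + 2 \cdot 100\right) + \frac{\sqrt{2 - - \frac{2}{9} - 288}}{2} = \left(-7 - 20 + 200\right) + \frac{\sqrt{2 + \frac{2}{9} - 288}}{2} = 173 + \frac{\sqrt{- \frac{2572}{9}}}{2} = 173 + \frac{\frac{2}{3} i \sqrt{643}}{2} = 173 + \frac{i \sqrt{643}}{3}$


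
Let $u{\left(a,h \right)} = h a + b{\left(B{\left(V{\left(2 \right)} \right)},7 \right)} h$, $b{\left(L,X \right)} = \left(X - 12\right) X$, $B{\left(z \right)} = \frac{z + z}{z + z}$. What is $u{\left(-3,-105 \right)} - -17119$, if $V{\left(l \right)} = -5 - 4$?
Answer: $21109$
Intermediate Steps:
$V{\left(l \right)} = -9$ ($V{\left(l \right)} = -5 - 4 = -9$)
$B{\left(z \right)} = 1$ ($B{\left(z \right)} = \frac{2 z}{2 z} = 2 z \frac{1}{2 z} = 1$)
$b{\left(L,X \right)} = X \left(-12 + X\right)$ ($b{\left(L,X \right)} = \left(-12 + X\right) X = X \left(-12 + X\right)$)
$u{\left(a,h \right)} = - 35 h + a h$ ($u{\left(a,h \right)} = h a + 7 \left(-12 + 7\right) h = a h + 7 \left(-5\right) h = a h - 35 h = - 35 h + a h$)
$u{\left(-3,-105 \right)} - -17119 = - 105 \left(-35 - 3\right) - -17119 = \left(-105\right) \left(-38\right) + 17119 = 3990 + 17119 = 21109$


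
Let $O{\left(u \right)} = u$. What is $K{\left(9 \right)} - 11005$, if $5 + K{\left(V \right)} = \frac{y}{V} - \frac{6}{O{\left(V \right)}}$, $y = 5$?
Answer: $- \frac{99091}{9} \approx -11010.0$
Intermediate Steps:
$K{\left(V \right)} = -5 - \frac{1}{V}$ ($K{\left(V \right)} = -5 + \left(\frac{5}{V} - \frac{6}{V}\right) = -5 - \frac{1}{V}$)
$K{\left(9 \right)} - 11005 = \left(-5 - \frac{1}{9}\right) - 11005 = - \frac{46}{9} - 11005 = - \frac{99091}{9}$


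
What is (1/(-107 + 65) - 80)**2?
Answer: 11296321/1764 ≈ 6403.8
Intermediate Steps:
(1/(-107 + 65) - 80)**2 = (1/(-42) - 80)**2 = (-1/42 - 80)**2 = (-3361/42)**2 = 11296321/1764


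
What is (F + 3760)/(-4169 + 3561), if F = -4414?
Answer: 327/304 ≈ 1.0757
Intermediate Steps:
(F + 3760)/(-4169 + 3561) = (-4414 + 3760)/(-4169 + 3561) = -654/(-608) = -654*(-1/608) = 327/304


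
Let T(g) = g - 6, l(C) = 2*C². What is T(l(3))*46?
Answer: 552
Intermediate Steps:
T(g) = -6 + g
T(l(3))*46 = (-6 + 2*3²)*46 = (-6 + 2*9)*46 = (-6 + 18)*46 = 12*46 = 552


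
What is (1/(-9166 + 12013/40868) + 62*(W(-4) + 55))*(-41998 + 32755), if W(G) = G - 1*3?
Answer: -10303746703406676/374584075 ≈ -2.7507e+7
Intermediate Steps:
W(G) = -3 + G (W(G) = G - 3 = -3 + G)
(1/(-9166 + 12013/40868) + 62*(W(-4) + 55))*(-41998 + 32755) = (1/(-9166 + 12013/40868) + 62*((-3 - 4) + 55))*(-41998 + 32755) = (1/(-9166 + 12013*(1/40868)) + 62*(-7 + 55))*(-9243) = (1/(-9166 + 12013/40868) + 62*48)*(-9243) = (1/(-374584075/40868) + 2976)*(-9243) = (-40868/374584075 + 2976)*(-9243) = (1114762166332/374584075)*(-9243) = -10303746703406676/374584075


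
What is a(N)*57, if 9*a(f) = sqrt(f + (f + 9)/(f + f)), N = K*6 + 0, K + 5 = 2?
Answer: 19*I*sqrt(71)/6 ≈ 26.683*I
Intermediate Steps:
K = -3 (K = -5 + 2 = -3)
N = -18 (N = -3*6 + 0 = -18 + 0 = -18)
a(f) = sqrt(f + (9 + f)/(2*f))/9 (a(f) = sqrt(f + (f + 9)/(f + f))/9 = sqrt(f + (9 + f)/((2*f)))/9 = sqrt(f + (9 + f)*(1/(2*f)))/9 = sqrt(f + (9 + f)/(2*f))/9)
a(N)*57 = (sqrt(2 + 4*(-18) + 18/(-18))/18)*57 = (sqrt(2 - 72 + 18*(-1/18))/18)*57 = (sqrt(2 - 72 - 1)/18)*57 = (sqrt(-71)/18)*57 = ((I*sqrt(71))/18)*57 = (I*sqrt(71)/18)*57 = 19*I*sqrt(71)/6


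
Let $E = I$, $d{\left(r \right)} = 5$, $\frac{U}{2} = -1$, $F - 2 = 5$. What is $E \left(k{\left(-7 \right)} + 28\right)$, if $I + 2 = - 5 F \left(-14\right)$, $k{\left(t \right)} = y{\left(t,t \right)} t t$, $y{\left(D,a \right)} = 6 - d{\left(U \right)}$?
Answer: $37576$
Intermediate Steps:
$F = 7$ ($F = 2 + 5 = 7$)
$U = -2$ ($U = 2 \left(-1\right) = -2$)
$y{\left(D,a \right)} = 1$ ($y{\left(D,a \right)} = 6 - 5 = 1$)
$k{\left(t \right)} = t^{2}$ ($k{\left(t \right)} = 1 t t = t t = t^{2}$)
$I = 488$ ($I = -2 + \left(-5\right) 7 \left(-14\right) = -2 - -490 = -2 + 490 = 488$)
$E = 488$
$E \left(k{\left(-7 \right)} + 28\right) = 488 \left(\left(-7\right)^{2} + 28\right) = 488 \left(49 + 28\right) = 488 \cdot 77 = 37576$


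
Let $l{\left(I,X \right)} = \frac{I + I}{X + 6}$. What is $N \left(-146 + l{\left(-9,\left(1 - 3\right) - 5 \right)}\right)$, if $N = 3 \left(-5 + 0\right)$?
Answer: $1920$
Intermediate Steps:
$l{\left(I,X \right)} = \frac{2 I}{6 + X}$
$N = -15$ ($N = 3 \left(-5\right) = -15$)
$N \left(-146 + l{\left(-9,\left(1 - 3\right) - 5 \right)}\right) = - 15 \left(-146 + 2 \left(-9\right) \frac{1}{6 + \left(\left(1 - 3\right) - 5\right)}\right) = - 15 \left(-146 + 2 \left(-9\right) \frac{1}{6 - 7}\right) = - 15 \left(-146 + 2 \left(-9\right) \frac{1}{-1}\right) = - 15 \left(-146 + 2 \left(-9\right) \left(-1\right)\right) = - 15 \left(-146 + 18\right) = \left(-15\right) \left(-128\right) = 1920$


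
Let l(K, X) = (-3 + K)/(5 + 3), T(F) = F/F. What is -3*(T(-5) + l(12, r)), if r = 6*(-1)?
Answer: -51/8 ≈ -6.3750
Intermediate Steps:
T(F) = 1
r = -6
l(K, X) = -3/8 + K/8 (l(K, X) = (-3 + K)/8 = (-3 + K)*(⅛) = -3/8 + K/8)
-3*(T(-5) + l(12, r)) = -3*(1 + (-3/8 + (⅛)*12)) = -3*(1 + (-3/8 + 3/2)) = -3*(1 + 9/8) = -3*17/8 = -51/8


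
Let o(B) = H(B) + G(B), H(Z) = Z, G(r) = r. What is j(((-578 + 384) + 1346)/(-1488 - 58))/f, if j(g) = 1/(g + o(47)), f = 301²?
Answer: 773/6531063686 ≈ 1.1836e-7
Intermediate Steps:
o(B) = 2*B (o(B) = B + B = 2*B)
f = 90601
j(g) = 1/(94 + g) (j(g) = 1/(g + 2*47) = 1/(g + 94) = 1/(94 + g))
j(((-578 + 384) + 1346)/(-1488 - 58))/f = 1/((94 + ((-578 + 384) + 1346)/(-1488 - 58))*90601) = (1/90601)/(94 + (-194 + 1346)/(-1546)) = (1/90601)/(94 + 1152*(-1/1546)) = (1/90601)/(94 - 576/773) = (1/90601)/(72086/773) = (773/72086)*(1/90601) = 773/6531063686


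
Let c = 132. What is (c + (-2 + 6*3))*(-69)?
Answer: -10212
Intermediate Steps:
(c + (-2 + 6*3))*(-69) = (132 + (-2 + 6*3))*(-69) = (132 + (-2 + 18))*(-69) = (132 + 16)*(-69) = 148*(-69) = -10212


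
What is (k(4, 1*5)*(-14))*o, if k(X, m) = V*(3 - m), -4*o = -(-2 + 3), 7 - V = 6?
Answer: 7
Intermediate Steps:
V = 1 (V = 7 - 1*6 = 7 - 6 = 1)
o = ¼ (o = -(-1)*(-2 + 3)/4 = -(-1)/4 = -¼*(-1) = ¼ ≈ 0.25000)
k(X, m) = 3 - m (k(X, m) = 1*(3 - m) = 3 - m)
(k(4, 1*5)*(-14))*o = ((3 - 5)*(-14))*(¼) = -2*(-14)*(¼) = 28*(¼) = 7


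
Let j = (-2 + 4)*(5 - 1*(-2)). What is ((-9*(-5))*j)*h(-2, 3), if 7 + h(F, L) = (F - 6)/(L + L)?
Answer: -5250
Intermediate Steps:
h(F, L) = -7 + (-6 + F)/(2*L) (h(F, L) = -7 + (F - 6)/(L + L) = -7 + (-6 + F)/((2*L)) = -7 + (-6 + F)*(1/(2*L)) = -7 + (-6 + F)/(2*L))
j = 14 (j = 2*(5 + 2) = 2*7 = 14)
((-9*(-5))*j)*h(-2, 3) = (-9*(-5)*14)*((1/2)*(-6 - 2 - 14*3)/3) = (45*14)*((1/2)*(1/3)*(-6 - 2 - 42)) = 630*((1/2)*(1/3)*(-50)) = 630*(-25/3) = -5250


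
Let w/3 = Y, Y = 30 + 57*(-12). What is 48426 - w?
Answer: 50388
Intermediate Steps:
Y = -654 (Y = 30 - 684 = -654)
w = -1962 (w = 3*(-654) = -1962)
48426 - w = 48426 - 1*(-1962) = 48426 + 1962 = 50388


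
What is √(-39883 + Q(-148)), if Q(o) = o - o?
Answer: I*√39883 ≈ 199.71*I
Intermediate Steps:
Q(o) = 0
√(-39883 + Q(-148)) = √(-39883 + 0) = √(-39883) = I*√39883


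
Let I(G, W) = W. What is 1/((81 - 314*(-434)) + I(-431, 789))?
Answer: 1/137146 ≈ 7.2915e-6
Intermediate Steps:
1/((81 - 314*(-434)) + I(-431, 789)) = 1/((81 - 314*(-434)) + 789) = 1/((81 + 136276) + 789) = 1/(136357 + 789) = 1/137146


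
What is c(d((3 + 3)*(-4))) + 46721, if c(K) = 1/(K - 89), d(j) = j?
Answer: 5279472/113 ≈ 46721.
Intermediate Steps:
c(K) = 1/(-89 + K)
c(d((3 + 3)*(-4))) + 46721 = 1/(-89 + (3 + 3)*(-4)) + 46721 = 1/(-89 + 6*(-4)) + 46721 = 1/(-89 - 24) + 46721 = 1/(-113) + 46721 = -1/113 + 46721 = 5279472/113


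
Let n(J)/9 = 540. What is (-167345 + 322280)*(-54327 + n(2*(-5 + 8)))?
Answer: -7664169645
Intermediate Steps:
n(J) = 4860 (n(J) = 9*540 = 4860)
(-167345 + 322280)*(-54327 + n(2*(-5 + 8))) = (-167345 + 322280)*(-54327 + 4860) = 154935*(-49467) = -7664169645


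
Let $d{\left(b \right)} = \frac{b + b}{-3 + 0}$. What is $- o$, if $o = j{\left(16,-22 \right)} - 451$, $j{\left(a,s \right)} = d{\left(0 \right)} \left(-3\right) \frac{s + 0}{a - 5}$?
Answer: $451$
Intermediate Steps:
$d{\left(b \right)} = - \frac{2 b}{3}$ ($d{\left(b \right)} = \frac{2 b}{-3} = 2 b \left(- \frac{1}{3}\right) = - \frac{2 b}{3}$)
$j{\left(a,s \right)} = 0$ ($j{\left(a,s \right)} = \left(- \frac{2}{3}\right) 0 \left(-3\right) \frac{s + 0}{a - 5} = 0 \left(-3\right) \frac{s}{-5 + a} = 0 \frac{s}{-5 + a} = 0$)
$o = -451$ ($o = 0 - 451 = -451$)
$- o = \left(-1\right) \left(-451\right) = 451$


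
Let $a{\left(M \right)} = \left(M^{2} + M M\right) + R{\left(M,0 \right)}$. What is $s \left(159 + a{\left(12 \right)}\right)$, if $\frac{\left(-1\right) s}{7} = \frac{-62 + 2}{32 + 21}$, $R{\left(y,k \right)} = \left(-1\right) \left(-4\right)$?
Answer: $\frac{189420}{53} \approx 3574.0$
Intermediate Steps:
$R{\left(y,k \right)} = 4$
$s = \frac{420}{53}$ ($s = - 7 \frac{-62 + 2}{32 + 21} = - 7 \left(- \frac{60}{53}\right) = - 7 \left(\left(-60\right) \frac{1}{53}\right) = \left(-7\right) \left(- \frac{60}{53}\right) = \frac{420}{53} \approx 7.9245$)
$a{\left(M \right)} = 4 + 2 M^{2}$ ($a{\left(M \right)} = \left(M^{2} + M M\right) + 4 = \left(M^{2} + M^{2}\right) + 4 = 2 M^{2} + 4 = 4 + 2 M^{2}$)
$s \left(159 + a{\left(12 \right)}\right) = \frac{420 \left(159 + \left(4 + 2 \cdot 12^{2}\right)\right)}{53} = \frac{420 \left(159 + \left(4 + 2 \cdot 144\right)\right)}{53} = \frac{420 \left(159 + \left(4 + 288\right)\right)}{53} = \frac{420 \left(159 + 292\right)}{53} = \frac{420}{53} \cdot 451 = \frac{189420}{53}$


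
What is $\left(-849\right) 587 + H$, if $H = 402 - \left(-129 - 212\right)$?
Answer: $-497620$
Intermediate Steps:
$H = 743$ ($H = 402 - \left(-129 - 212\right) = 402 - -341 = 402 + 341 = 743$)
$\left(-849\right) 587 + H = \left(-849\right) 587 + 743 = -498363 + 743 = -497620$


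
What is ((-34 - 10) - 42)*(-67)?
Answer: 5762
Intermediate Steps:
((-34 - 10) - 42)*(-67) = (-44 - 42)*(-67) = -86*(-67) = 5762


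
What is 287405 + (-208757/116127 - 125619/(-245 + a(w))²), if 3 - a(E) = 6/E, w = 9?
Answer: 1360632976551895/4734265536 ≈ 2.8740e+5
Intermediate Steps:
a(E) = 3 - 6/E
287405 + (-208757/116127 - 125619/(-245 + a(w))²) = 287405 + (-208757/116127 - 125619/(-245 + (3 - 6/9))²) = 287405 + (-208757*1/116127 - 125619/(-245 + (3 - 6*⅑))²) = 287405 + (-208757/116127 - 125619/(-245 + (3 - ⅔))²) = 287405 + (-208757/116127 - 125619/(-245 + 7/3)²) = 287405 + (-208757/116127 - 125619/((-728/3)²)) = 287405 + (-208757/116127 - 125619/529984/9) = 287405 + (-208757/116127 - 125619*9/529984) = 287405 + (-208757/116127 - 86967/40768) = 287405 - 18609822185/4734265536 = 1360632976551895/4734265536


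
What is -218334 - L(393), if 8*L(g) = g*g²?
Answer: -62445129/8 ≈ -7.8056e+6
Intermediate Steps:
L(g) = g³/8 (L(g) = (g*g²)/8 = g³/8)
-218334 - L(393) = -218334 - 393³/8 = -218334 - 60698457/8 = -62445129/8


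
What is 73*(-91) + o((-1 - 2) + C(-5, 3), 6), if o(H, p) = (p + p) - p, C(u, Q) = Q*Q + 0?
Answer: -6637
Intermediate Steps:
C(u, Q) = Q² (C(u, Q) = Q² + 0 = Q²)
o(H, p) = p (o(H, p) = 2*p - p = p)
73*(-91) + o((-1 - 2) + C(-5, 3), 6) = 73*(-91) + 6 = -6643 + 6 = -6637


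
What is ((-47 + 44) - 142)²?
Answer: 21025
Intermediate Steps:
((-47 + 44) - 142)² = (-3 - 142)² = (-145)² = 21025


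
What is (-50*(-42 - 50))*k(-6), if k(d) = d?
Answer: -27600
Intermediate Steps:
(-50*(-42 - 50))*k(-6) = -50*(-42 - 50)*(-6) = -50*(-92)*(-6) = 4600*(-6) = -27600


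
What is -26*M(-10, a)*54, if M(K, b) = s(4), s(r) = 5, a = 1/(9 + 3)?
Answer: -7020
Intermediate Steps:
a = 1/12 ≈ 0.083333
M(K, b) = 5
-26*M(-10, a)*54 = -26*5*54 = -130*54 = -7020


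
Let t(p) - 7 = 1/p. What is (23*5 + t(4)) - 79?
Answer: 173/4 ≈ 43.250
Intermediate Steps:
t(p) = 7 + 1/p
(23*5 + t(4)) - 79 = (23*5 + (7 + 1/4)) - 79 = (115 + (7 + 1/4)) - 79 = (115 + 29/4) - 79 = 489/4 - 79 = 173/4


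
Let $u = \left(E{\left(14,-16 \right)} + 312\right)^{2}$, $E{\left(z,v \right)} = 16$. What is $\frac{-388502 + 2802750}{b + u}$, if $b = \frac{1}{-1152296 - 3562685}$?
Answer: $\frac{11383133449288}{507256515903} \approx 22.441$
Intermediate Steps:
$b = - \frac{1}{4714981}$ ($b = \frac{1}{-4714981} = - \frac{1}{4714981} \approx -2.1209 \cdot 10^{-7}$)
$u = 107584$ ($u = \left(16 + 312\right)^{2} = 328^{2} = 107584$)
$\frac{-388502 + 2802750}{b + u} = \frac{-388502 + 2802750}{- \frac{1}{4714981} + 107584} = \frac{2414248}{\frac{507256515903}{4714981}} = 2414248 \cdot \frac{4714981}{507256515903} = \frac{11383133449288}{507256515903}$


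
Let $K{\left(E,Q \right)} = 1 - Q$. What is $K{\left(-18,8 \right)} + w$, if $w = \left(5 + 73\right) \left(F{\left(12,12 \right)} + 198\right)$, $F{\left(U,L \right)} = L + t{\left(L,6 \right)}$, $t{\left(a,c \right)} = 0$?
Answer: $16373$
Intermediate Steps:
$F{\left(U,L \right)} = L$ ($F{\left(U,L \right)} = L + 0 = L$)
$w = 16380$ ($w = \left(5 + 73\right) \left(12 + 198\right) = 78 \cdot 210 = 16380$)
$K{\left(-18,8 \right)} + w = \left(1 - 8\right) + 16380 = -7 + 16380 = 16373$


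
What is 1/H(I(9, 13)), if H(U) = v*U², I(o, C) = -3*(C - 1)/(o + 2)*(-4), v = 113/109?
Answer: 13189/2343168 ≈ 0.0056287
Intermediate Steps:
v = 113/109 (v = 113*(1/109) = 113/109 ≈ 1.0367)
I(o, C) = 12*(-1 + C)/(2 + o) (I(o, C) = -3*(-1 + C)/(2 + o)*(-4) = 12*(-1 + C)/(2 + o))
H(U) = 113*U²/109
1/H(I(9, 13)) = 1/(113*(12*(-1 + 13)/(2 + 9))²/109) = 1/(113*(12*12/11)²/109) = 1/(113*(12*(1/11)*12)²/109) = 1/(113*(144/11)²/109) = 1/((113/109)*(20736/121)) = 1/(2343168/13189) = 13189/2343168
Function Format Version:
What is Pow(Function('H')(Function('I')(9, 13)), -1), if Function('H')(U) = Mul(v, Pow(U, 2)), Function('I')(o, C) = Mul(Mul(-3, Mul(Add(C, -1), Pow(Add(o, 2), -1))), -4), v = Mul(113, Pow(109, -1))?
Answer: Rational(13189, 2343168) ≈ 0.0056287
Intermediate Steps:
v = Rational(113, 109) (v = Mul(113, Rational(1, 109)) = Rational(113, 109) ≈ 1.0367)
Function('I')(o, C) = Mul(12, Pow(Add(2, o), -1), Add(-1, C)) (Function('I')(o, C) = Mul(Mul(-3, Mul(Add(-1, C), Pow(Add(2, o), -1))), -4) = Mul(Mul(-3, Mul(Pow(Add(2, o), -1), Add(-1, C))), -4) = Mul(Mul(-3, Pow(Add(2, o), -1), Add(-1, C)), -4) = Mul(12, Pow(Add(2, o), -1), Add(-1, C)))
Function('H')(U) = Mul(Rational(113, 109), Pow(U, 2))
Pow(Function('H')(Function('I')(9, 13)), -1) = Pow(Mul(Rational(113, 109), Pow(Mul(12, Pow(Add(2, 9), -1), Add(-1, 13)), 2)), -1) = Pow(Mul(Rational(113, 109), Pow(Mul(12, Pow(11, -1), 12), 2)), -1) = Pow(Mul(Rational(113, 109), Pow(Mul(12, Rational(1, 11), 12), 2)), -1) = Pow(Mul(Rational(113, 109), Pow(Rational(144, 11), 2)), -1) = Pow(Mul(Rational(113, 109), Rational(20736, 121)), -1) = Pow(Rational(2343168, 13189), -1) = Rational(13189, 2343168)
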